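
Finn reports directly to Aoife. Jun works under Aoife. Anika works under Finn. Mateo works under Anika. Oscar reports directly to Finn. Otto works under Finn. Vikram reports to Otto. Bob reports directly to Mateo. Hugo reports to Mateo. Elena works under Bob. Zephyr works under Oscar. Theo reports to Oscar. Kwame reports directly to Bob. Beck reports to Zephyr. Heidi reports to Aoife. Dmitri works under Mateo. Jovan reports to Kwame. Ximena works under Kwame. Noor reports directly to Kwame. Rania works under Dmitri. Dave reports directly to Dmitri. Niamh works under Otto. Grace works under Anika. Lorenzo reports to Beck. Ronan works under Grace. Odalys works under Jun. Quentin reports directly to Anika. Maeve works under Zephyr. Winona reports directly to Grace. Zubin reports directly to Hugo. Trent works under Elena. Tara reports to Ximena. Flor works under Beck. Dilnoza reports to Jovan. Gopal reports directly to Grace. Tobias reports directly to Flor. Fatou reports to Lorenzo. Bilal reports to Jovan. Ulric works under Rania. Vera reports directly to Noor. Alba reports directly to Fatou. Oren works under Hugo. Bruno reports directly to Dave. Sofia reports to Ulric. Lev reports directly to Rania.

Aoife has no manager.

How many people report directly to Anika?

Anika directly manages Mateo, Grace, Quentin. That is 3 direct reports.

3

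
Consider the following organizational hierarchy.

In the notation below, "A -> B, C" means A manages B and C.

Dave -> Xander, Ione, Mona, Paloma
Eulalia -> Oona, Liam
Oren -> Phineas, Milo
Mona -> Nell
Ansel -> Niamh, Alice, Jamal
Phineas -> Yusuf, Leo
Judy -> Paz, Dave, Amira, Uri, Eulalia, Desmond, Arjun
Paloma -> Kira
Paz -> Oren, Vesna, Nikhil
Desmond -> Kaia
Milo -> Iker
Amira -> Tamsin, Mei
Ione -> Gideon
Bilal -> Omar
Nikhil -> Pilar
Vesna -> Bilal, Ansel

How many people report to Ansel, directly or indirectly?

3

Ansel directly manages Niamh, Alice, Jamal. Niamh has no reports. Alice has no reports. Jamal has no reports. So Ansel's organization is 3 direct reports plus everyone under them: 1 + 1 + 1 = 3.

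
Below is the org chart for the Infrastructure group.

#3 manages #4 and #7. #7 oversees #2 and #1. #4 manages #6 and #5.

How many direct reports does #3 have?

#3 directly manages #4, #7. That is 2 direct reports.

2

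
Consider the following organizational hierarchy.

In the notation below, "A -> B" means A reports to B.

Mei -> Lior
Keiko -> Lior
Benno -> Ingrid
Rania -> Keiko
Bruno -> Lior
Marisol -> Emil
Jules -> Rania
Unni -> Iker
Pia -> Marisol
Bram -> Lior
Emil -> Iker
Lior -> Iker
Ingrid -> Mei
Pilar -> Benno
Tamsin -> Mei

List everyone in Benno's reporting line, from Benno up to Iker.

Benno reports to Ingrid. Ingrid reports to Mei. Mei reports to Lior. Lior reports to Iker. Iker is at the top.

Benno -> Ingrid -> Mei -> Lior -> Iker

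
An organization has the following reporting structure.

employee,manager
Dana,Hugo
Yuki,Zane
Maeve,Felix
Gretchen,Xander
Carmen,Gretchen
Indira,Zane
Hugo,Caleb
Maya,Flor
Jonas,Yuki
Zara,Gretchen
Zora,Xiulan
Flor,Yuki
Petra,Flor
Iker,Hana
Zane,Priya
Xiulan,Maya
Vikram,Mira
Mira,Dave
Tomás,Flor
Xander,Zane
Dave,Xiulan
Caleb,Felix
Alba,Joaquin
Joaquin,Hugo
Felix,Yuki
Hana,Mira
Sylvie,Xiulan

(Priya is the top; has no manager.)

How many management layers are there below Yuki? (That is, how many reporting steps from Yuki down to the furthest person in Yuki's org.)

7

The longest chain under Yuki runs Yuki → Flor → Maya → Xiulan → Dave → Mira → Hana → Iker, which is 7 levels below Yuki.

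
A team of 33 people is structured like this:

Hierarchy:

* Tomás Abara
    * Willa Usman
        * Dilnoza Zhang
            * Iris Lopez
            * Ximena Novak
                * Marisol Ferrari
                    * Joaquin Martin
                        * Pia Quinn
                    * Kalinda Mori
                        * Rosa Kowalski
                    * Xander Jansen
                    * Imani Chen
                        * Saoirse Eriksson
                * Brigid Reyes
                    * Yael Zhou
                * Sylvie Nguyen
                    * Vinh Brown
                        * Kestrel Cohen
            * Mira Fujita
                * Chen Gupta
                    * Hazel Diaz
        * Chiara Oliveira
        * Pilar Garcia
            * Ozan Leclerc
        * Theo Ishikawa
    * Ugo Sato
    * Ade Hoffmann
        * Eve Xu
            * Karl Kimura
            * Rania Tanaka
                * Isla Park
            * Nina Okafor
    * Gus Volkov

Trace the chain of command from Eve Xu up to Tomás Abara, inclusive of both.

Eve Xu reports to Ade Hoffmann. Ade Hoffmann reports to Tomás Abara. Tomás Abara is at the top.

Eve Xu -> Ade Hoffmann -> Tomás Abara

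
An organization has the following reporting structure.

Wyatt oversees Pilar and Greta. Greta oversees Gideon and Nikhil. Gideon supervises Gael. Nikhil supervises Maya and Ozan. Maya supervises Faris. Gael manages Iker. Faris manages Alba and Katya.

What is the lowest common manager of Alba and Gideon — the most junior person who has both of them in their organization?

Greta

Alba's chain of managers is Faris, Maya, Nikhil, Greta, Wyatt. Gideon's chain of managers is Greta, Wyatt. The first manager that appears in both chains is Greta.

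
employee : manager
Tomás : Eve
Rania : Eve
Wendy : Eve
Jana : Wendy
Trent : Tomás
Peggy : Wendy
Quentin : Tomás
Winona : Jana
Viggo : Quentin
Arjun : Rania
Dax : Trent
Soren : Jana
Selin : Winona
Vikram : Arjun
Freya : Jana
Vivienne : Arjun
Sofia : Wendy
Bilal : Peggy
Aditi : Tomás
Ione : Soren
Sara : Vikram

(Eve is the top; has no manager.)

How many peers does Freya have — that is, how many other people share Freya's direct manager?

2

Freya reports to Jana. Jana's other direct reports are Winona, Soren — 2 peers.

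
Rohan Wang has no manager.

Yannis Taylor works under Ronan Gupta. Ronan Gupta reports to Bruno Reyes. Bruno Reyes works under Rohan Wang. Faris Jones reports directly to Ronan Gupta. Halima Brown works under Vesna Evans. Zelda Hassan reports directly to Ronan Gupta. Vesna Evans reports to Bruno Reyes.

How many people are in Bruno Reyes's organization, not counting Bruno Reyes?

Bruno Reyes directly manages Ronan Gupta, Vesna Evans. Under Ronan Gupta: Zelda Hassan, Yannis Taylor, Faris Jones (3). Under Vesna Evans: Halima Brown (1). So Bruno Reyes's organization is 2 direct reports plus everyone under them: 4 + 2 = 6.

6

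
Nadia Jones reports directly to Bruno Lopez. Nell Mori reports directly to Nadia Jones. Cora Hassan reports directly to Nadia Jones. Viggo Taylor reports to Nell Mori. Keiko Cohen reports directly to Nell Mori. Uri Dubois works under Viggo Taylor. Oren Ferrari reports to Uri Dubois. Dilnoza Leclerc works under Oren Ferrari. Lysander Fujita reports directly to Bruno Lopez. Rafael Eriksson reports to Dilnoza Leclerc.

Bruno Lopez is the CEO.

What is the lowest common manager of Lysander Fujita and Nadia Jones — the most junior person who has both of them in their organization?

Lysander Fujita's chain of managers is Bruno Lopez. Nadia Jones's chain of managers is Bruno Lopez. The first manager that appears in both chains is Bruno Lopez.

Bruno Lopez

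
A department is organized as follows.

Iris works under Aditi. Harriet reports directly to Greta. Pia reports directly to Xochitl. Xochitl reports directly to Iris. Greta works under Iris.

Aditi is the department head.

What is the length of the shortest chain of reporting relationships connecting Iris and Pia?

2

Pia is in Iris's organization: the chain from Pia up to Iris is Pia → Xochitl → Iris, which is 2 links.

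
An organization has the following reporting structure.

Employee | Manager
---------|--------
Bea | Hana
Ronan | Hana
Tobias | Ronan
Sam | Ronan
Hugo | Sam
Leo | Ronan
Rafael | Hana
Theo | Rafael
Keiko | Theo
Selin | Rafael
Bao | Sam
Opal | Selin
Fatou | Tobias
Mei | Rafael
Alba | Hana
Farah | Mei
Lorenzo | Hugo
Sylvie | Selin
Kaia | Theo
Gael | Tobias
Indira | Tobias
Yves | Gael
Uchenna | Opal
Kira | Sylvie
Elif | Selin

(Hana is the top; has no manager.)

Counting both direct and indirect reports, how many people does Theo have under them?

2

Theo directly manages Keiko, Kaia. Keiko has no reports. Kaia has no reports. So Theo's organization is 2 direct reports plus everyone under them: 1 + 1 = 2.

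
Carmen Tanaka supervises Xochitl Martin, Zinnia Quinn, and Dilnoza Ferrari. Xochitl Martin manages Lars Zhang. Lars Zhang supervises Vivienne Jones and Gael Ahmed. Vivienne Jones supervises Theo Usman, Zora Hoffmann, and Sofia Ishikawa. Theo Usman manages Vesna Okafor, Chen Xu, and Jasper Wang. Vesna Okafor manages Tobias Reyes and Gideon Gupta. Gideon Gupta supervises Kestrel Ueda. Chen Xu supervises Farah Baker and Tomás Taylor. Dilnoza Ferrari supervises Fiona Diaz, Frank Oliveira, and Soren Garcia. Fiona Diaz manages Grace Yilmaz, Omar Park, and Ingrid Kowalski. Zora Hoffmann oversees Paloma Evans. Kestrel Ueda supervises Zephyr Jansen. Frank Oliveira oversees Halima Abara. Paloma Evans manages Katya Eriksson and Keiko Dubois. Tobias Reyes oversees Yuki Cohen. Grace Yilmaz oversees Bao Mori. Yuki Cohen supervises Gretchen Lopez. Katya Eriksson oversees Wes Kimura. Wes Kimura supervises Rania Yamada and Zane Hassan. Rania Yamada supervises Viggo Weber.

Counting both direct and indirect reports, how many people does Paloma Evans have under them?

6

Paloma Evans directly manages Keiko Dubois, Katya Eriksson. Keiko Dubois has no reports. Under Katya Eriksson: Wes Kimura, Zane Hassan, Rania Yamada, Viggo Weber (4). So Paloma Evans's organization is 2 direct reports plus everyone under them: 1 + 5 = 6.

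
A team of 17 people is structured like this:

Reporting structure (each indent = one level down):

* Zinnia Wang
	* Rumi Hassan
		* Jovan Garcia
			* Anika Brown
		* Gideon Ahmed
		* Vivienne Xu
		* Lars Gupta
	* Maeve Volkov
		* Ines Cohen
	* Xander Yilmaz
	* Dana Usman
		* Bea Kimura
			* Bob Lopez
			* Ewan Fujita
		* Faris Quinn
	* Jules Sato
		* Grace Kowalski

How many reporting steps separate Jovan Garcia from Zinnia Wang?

Chain from Jovan Garcia up to Zinnia Wang: Jovan Garcia → Rumi Hassan → Zinnia Wang. That is 2 steps up, so Jovan Garcia is 2 levels below Zinnia Wang.

2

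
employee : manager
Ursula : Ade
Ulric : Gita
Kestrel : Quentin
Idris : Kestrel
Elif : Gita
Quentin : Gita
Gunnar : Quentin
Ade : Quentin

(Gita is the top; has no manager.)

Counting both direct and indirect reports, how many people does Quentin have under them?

Quentin directly manages Ade, Kestrel, Gunnar. Under Ade: Ursula (1). Under Kestrel: Idris (1). Gunnar has no reports. So Quentin's organization is 3 direct reports plus everyone under them: 2 + 2 + 1 = 5.

5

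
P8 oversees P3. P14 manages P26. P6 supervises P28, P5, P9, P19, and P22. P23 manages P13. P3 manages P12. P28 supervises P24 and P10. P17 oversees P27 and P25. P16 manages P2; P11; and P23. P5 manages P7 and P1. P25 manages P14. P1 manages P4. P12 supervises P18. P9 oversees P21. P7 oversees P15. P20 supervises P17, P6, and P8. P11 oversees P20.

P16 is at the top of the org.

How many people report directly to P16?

3

P16 directly manages P23, P11, P2. That is 3 direct reports.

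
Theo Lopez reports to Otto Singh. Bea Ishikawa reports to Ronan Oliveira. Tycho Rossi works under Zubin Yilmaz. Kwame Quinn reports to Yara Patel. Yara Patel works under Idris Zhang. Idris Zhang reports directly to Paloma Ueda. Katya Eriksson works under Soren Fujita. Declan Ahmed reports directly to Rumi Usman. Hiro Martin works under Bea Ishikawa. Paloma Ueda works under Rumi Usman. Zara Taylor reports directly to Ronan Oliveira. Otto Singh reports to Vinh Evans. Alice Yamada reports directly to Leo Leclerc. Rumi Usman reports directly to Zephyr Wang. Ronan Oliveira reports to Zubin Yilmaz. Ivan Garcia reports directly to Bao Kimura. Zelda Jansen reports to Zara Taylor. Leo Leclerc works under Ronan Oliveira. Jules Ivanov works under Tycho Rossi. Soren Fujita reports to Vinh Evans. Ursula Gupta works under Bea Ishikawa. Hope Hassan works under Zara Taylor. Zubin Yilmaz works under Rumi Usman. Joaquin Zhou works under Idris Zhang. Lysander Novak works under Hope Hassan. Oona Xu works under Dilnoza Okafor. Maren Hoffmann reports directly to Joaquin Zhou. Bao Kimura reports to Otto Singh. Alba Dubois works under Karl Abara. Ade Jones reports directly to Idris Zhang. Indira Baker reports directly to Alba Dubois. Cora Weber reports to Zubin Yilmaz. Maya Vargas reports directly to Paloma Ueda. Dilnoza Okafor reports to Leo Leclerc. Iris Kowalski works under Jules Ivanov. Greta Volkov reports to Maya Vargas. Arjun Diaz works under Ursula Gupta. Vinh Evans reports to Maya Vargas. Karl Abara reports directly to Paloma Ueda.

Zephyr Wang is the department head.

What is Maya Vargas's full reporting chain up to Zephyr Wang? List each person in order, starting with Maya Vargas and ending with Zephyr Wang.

Maya Vargas -> Paloma Ueda -> Rumi Usman -> Zephyr Wang

Maya Vargas reports to Paloma Ueda. Paloma Ueda reports to Rumi Usman. Rumi Usman reports to Zephyr Wang. Zephyr Wang is at the top.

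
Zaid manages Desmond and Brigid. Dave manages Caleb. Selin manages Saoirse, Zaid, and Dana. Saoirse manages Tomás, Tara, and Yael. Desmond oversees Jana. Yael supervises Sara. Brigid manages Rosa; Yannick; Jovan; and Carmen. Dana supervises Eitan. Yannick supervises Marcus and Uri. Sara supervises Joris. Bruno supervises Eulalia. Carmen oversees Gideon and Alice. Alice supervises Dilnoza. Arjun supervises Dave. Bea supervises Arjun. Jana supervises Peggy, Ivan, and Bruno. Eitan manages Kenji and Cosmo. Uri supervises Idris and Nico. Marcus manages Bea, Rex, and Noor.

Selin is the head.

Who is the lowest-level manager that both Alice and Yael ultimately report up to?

Alice's chain of managers is Carmen, Brigid, Zaid, Selin. Yael's chain of managers is Saoirse, Selin. The first manager that appears in both chains is Selin.

Selin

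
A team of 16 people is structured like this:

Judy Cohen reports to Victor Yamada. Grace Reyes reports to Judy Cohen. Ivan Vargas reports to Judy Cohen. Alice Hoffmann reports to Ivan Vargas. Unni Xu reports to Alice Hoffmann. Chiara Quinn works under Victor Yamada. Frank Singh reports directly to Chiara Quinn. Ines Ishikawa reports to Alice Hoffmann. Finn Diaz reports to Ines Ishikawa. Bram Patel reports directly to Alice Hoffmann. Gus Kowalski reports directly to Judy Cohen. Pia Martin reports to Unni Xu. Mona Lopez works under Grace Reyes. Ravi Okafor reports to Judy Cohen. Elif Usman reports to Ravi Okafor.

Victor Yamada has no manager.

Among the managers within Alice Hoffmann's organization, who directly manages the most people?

Alice Hoffmann

Direct-report counts within Alice Hoffmann's organization: Alice Hoffmann has 3; Ines Ishikawa has 1; Unni Xu has 1. The largest is 3, held by Alice Hoffmann.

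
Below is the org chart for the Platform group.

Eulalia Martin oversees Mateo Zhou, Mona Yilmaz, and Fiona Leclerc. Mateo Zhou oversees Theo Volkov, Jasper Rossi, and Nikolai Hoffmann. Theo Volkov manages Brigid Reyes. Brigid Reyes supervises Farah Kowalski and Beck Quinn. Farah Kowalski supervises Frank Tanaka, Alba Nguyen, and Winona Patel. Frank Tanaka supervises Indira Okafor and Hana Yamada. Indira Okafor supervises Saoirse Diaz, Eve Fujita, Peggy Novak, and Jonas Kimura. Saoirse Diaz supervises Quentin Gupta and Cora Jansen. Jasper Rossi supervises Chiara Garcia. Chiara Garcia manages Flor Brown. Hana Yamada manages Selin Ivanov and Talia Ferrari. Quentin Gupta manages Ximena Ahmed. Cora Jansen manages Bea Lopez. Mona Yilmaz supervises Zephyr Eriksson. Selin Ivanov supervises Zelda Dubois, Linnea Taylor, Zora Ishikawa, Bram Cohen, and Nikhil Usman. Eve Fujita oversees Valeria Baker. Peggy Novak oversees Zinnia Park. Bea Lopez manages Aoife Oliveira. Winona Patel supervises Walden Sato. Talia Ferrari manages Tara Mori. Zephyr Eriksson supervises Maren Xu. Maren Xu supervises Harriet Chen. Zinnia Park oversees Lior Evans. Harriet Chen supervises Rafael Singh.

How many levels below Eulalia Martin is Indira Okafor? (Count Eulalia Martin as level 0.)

Chain from Indira Okafor up to Eulalia Martin: Indira Okafor → Frank Tanaka → Farah Kowalski → Brigid Reyes → Theo Volkov → Mateo Zhou → Eulalia Martin. That is 6 steps up, so Indira Okafor is 6 levels below Eulalia Martin.

6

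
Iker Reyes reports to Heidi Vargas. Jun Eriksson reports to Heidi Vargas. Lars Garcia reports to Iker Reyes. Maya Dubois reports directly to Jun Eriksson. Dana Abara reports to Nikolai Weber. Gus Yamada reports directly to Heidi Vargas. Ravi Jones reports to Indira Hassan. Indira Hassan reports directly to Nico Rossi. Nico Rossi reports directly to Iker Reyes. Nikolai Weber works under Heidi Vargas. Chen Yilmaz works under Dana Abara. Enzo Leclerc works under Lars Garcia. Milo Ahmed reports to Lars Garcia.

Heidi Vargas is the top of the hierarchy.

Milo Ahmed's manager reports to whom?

Iker Reyes

Milo Ahmed reports to Lars Garcia, and Lars Garcia reports to Iker Reyes. So Milo Ahmed's skip-level manager is Iker Reyes.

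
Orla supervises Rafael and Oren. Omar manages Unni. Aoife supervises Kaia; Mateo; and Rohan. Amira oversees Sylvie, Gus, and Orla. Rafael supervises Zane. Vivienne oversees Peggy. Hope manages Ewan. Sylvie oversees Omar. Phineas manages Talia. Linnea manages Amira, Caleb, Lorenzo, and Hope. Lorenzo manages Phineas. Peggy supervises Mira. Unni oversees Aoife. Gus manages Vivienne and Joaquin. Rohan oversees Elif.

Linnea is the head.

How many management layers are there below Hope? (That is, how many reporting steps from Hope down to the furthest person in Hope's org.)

1

The longest chain under Hope runs Hope → Ewan, which is 1 level below Hope.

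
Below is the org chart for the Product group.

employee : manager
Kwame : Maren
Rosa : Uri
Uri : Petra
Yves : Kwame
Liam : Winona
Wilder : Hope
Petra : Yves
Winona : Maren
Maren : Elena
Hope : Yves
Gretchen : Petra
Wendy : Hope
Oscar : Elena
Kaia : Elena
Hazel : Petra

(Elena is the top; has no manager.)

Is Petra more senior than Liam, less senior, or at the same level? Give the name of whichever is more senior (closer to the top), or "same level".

Petra is 4 levels below Elena; Liam is 3. Liam is higher.

Liam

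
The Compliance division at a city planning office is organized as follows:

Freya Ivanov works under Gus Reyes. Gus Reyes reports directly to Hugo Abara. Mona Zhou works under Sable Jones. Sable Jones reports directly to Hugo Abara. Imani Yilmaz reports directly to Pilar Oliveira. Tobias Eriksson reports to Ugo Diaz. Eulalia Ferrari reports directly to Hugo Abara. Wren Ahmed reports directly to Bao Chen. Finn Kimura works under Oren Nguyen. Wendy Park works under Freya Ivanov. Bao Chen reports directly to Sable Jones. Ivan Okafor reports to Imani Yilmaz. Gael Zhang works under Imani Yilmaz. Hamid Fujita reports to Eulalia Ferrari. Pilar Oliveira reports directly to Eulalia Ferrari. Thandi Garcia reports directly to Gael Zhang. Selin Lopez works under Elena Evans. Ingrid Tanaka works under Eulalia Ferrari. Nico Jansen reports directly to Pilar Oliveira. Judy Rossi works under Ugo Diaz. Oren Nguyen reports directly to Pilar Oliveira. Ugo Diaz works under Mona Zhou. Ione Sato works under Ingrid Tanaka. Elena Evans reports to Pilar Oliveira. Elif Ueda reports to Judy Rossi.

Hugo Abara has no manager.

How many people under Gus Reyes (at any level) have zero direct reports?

1

The only person in Gus Reyes's organization with no one reporting to them is Wendy Park. That is 1.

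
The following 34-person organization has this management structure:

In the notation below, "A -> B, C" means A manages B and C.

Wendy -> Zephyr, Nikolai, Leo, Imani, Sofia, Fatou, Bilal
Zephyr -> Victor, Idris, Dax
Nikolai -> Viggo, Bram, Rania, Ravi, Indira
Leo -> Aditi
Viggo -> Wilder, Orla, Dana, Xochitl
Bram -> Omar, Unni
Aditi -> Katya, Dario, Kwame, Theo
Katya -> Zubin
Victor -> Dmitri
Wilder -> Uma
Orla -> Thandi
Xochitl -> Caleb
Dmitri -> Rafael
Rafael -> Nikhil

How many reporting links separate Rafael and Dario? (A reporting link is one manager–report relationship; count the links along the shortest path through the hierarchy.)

Rafael is 4 levels below Wendy, and Dario is 3 levels below Wendy (their lowest common manager). The shortest path runs up from Rafael to Wendy and back down to Dario: 4 + 3 = 7 links.

7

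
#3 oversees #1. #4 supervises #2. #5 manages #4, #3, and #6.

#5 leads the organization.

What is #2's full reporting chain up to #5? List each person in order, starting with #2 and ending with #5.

#2 -> #4 -> #5

#2 reports to #4. #4 reports to #5. #5 is at the top.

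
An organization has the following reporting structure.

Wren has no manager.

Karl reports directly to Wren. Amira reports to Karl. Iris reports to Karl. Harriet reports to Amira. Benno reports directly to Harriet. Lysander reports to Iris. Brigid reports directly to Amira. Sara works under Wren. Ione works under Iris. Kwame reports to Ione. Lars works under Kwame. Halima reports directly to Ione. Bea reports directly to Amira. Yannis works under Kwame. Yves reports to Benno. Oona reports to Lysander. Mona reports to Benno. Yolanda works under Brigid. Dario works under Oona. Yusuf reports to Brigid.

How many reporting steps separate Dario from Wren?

5

Chain from Dario up to Wren: Dario → Oona → Lysander → Iris → Karl → Wren. That is 5 steps up, so Dario is 5 levels below Wren.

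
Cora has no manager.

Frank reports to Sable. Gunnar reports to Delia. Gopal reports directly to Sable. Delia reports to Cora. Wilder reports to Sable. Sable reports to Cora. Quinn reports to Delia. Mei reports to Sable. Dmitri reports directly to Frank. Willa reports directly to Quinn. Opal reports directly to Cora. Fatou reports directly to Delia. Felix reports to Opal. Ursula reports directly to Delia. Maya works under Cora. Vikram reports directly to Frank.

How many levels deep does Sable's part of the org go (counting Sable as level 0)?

The longest chain under Sable runs Sable → Frank → Vikram, which is 2 levels below Sable.

2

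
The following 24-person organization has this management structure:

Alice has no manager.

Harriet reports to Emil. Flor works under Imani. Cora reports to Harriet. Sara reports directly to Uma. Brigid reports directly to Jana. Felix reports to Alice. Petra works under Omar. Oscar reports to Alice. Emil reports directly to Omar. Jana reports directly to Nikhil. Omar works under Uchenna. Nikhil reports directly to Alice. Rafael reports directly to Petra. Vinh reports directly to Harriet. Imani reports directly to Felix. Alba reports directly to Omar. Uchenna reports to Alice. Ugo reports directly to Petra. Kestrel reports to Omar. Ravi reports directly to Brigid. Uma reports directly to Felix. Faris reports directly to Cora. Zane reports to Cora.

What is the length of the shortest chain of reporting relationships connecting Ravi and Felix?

5

Ravi is 4 levels below Alice, and Felix is 1 level below Alice (their lowest common manager). The shortest path runs up from Ravi to Alice and back down to Felix: 4 + 1 = 5 links.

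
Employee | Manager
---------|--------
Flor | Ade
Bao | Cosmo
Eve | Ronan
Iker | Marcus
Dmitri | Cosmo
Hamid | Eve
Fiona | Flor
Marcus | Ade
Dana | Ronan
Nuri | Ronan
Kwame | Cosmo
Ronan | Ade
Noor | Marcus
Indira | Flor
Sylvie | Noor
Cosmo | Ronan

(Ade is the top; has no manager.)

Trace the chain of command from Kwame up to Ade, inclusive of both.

Kwame -> Cosmo -> Ronan -> Ade

Kwame reports to Cosmo. Cosmo reports to Ronan. Ronan reports to Ade. Ade is at the top.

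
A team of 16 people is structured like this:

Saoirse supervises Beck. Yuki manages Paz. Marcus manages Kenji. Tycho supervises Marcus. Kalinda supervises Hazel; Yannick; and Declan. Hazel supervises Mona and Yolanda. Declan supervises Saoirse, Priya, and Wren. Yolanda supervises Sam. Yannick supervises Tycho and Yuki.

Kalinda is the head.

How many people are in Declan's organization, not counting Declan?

4

Declan directly manages Saoirse, Wren, Priya. Under Saoirse: Beck (1). Wren has no reports. Priya has no reports. So Declan's organization is 3 direct reports plus everyone under them: 2 + 1 + 1 = 4.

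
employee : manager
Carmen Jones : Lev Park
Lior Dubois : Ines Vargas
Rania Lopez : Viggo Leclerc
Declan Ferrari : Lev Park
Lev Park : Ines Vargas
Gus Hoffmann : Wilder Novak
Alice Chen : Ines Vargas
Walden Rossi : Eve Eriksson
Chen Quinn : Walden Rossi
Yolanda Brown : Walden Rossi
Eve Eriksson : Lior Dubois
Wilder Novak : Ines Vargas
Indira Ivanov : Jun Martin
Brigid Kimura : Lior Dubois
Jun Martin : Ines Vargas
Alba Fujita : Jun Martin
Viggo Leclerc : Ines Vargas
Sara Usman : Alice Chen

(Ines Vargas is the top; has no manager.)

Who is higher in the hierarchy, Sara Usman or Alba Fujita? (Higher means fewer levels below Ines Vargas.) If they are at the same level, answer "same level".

Both Sara Usman and Alba Fujita are 2 levels below Ines Vargas.

same level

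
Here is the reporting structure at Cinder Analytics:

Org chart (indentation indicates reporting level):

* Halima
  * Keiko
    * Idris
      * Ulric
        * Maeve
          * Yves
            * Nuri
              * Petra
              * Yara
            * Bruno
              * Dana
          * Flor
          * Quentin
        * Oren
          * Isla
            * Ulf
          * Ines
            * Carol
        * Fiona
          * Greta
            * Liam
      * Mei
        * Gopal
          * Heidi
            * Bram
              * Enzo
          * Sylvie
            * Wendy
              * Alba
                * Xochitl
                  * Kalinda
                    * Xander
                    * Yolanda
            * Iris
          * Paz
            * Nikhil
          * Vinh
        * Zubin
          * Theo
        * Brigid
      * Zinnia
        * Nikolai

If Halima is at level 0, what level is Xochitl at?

Chain from Xochitl up to Halima: Xochitl → Alba → Wendy → Sylvie → Gopal → Mei → Idris → Keiko → Halima. That is 8 steps up, so Xochitl is 8 levels below Halima.

8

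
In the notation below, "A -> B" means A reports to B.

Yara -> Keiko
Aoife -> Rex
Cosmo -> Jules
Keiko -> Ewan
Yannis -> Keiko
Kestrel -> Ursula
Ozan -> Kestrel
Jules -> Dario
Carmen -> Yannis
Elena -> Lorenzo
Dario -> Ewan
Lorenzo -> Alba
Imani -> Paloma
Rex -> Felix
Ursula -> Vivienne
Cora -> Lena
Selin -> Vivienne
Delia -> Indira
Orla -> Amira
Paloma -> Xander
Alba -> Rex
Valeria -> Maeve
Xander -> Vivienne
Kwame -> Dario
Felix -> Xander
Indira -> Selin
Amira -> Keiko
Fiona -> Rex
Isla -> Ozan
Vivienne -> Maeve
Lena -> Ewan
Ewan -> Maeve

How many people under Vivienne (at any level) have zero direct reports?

6

The people in Vivienne's organization with no one reporting to them are Isla, Imani, Fiona, Elena, Aoife, Delia. That is 6.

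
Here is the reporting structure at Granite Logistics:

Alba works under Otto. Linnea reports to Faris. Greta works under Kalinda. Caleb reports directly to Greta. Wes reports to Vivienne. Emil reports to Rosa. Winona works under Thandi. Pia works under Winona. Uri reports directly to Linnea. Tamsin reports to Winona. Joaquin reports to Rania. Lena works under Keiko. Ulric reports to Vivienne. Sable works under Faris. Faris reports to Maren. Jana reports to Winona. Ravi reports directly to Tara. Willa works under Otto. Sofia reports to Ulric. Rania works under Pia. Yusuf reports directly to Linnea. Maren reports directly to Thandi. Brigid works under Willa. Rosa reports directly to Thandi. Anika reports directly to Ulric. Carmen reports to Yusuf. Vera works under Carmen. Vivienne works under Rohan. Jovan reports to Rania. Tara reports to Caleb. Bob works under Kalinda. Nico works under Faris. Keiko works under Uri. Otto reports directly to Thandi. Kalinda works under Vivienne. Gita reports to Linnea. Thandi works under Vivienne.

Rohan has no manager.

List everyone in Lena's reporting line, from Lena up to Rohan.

Lena -> Keiko -> Uri -> Linnea -> Faris -> Maren -> Thandi -> Vivienne -> Rohan

Lena reports to Keiko. Keiko reports to Uri. Uri reports to Linnea. Linnea reports to Faris. Faris reports to Maren. Maren reports to Thandi. Thandi reports to Vivienne. Vivienne reports to Rohan. Rohan is at the top.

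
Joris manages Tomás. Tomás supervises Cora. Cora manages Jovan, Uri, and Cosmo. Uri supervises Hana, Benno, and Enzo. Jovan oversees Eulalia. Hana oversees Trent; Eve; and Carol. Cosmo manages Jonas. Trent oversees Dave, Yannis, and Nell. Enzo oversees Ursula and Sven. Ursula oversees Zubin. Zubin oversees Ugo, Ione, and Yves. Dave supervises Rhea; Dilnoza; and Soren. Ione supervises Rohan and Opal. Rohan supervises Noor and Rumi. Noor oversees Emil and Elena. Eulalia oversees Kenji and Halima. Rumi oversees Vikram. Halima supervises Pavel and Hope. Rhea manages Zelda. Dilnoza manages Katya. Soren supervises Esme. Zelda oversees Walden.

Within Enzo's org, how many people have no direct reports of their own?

7

The people in Enzo's organization with no one reporting to them are Sven, Ugo, Yves, Opal, Vikram, Elena, Emil. That is 7.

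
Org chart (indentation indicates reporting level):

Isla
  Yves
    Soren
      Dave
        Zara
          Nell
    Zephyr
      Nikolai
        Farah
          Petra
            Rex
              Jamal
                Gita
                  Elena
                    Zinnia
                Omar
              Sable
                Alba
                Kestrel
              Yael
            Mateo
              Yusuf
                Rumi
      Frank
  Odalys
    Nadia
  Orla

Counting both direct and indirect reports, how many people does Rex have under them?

Rex directly manages Jamal, Sable, Yael. Under Jamal: Omar, Gita, Elena, Zinnia (4). Under Sable: Kestrel, Alba (2). Yael has no reports. So Rex's organization is 3 direct reports plus everyone under them: 5 + 3 + 1 = 9.

9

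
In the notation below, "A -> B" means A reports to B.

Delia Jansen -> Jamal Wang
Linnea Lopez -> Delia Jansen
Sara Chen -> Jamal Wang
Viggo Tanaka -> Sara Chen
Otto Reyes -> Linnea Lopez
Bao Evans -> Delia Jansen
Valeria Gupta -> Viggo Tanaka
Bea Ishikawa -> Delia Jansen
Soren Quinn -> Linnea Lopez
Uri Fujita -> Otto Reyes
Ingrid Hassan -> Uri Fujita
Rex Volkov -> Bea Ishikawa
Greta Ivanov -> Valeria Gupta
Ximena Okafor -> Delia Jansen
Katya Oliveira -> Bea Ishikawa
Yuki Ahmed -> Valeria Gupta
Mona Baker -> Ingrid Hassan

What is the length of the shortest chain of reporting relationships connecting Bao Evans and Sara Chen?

Bao Evans is 2 levels below Jamal Wang, and Sara Chen is 1 level below Jamal Wang (their lowest common manager). The shortest path runs up from Bao Evans to Jamal Wang and back down to Sara Chen: 2 + 1 = 3 links.

3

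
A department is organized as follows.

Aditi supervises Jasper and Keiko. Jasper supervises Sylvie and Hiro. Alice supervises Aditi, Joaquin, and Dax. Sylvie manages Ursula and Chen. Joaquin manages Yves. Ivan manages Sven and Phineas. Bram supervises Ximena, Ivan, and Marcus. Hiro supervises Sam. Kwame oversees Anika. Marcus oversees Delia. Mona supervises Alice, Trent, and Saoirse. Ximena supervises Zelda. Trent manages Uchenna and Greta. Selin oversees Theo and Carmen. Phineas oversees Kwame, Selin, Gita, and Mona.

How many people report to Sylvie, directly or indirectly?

2

Sylvie directly manages Ursula, Chen. Ursula has no reports. Chen has no reports. So Sylvie's organization is 2 direct reports plus everyone under them: 1 + 1 = 2.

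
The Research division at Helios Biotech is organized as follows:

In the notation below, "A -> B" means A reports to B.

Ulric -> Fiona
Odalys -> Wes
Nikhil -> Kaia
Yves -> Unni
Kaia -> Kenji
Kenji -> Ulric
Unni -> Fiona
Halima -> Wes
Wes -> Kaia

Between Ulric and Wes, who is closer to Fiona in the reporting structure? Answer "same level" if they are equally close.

Ulric

Ulric is 1 level below Fiona; Wes is 4. Ulric is higher.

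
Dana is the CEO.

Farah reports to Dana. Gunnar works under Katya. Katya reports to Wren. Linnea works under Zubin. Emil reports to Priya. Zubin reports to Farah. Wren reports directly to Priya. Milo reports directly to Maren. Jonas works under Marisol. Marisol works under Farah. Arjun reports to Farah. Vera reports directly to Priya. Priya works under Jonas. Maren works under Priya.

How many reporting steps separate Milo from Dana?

Chain from Milo up to Dana: Milo → Maren → Priya → Jonas → Marisol → Farah → Dana. That is 6 steps up, so Milo is 6 levels below Dana.

6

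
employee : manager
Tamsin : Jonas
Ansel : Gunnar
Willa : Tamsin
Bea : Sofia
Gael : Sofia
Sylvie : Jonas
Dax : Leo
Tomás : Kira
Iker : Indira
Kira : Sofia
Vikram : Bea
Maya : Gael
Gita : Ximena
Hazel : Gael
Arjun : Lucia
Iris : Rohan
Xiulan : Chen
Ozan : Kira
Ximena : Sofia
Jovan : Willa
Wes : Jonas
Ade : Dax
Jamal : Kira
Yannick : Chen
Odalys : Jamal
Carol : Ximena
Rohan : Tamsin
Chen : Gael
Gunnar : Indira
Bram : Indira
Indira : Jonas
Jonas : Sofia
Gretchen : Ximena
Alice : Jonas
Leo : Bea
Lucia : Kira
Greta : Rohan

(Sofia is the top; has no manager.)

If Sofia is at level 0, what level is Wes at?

Chain from Wes up to Sofia: Wes → Jonas → Sofia. That is 2 steps up, so Wes is 2 levels below Sofia.

2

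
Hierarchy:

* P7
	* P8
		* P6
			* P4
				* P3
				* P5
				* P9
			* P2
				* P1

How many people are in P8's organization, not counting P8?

7

P8 directly manages P6. Under P6: P2, P1, P4, P9, P5, P3 (6). That's 7 in total.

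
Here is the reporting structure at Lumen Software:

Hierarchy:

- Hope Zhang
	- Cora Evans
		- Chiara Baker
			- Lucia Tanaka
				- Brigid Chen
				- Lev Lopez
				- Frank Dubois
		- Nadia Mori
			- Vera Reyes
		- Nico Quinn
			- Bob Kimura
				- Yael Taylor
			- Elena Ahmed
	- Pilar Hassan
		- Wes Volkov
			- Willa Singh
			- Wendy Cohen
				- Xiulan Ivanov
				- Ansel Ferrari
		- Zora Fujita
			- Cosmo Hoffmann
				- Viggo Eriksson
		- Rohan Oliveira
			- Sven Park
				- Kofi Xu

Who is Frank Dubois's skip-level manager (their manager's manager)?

Frank Dubois reports to Lucia Tanaka, and Lucia Tanaka reports to Chiara Baker. So Frank Dubois's skip-level manager is Chiara Baker.

Chiara Baker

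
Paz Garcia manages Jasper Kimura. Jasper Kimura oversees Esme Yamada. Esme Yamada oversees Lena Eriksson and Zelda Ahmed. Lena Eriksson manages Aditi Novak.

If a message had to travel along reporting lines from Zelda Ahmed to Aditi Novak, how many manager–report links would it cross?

3

Zelda Ahmed is 1 level below Esme Yamada, and Aditi Novak is 2 levels below Esme Yamada (their lowest common manager). The shortest path runs up from Zelda Ahmed to Esme Yamada and back down to Aditi Novak: 1 + 2 = 3 links.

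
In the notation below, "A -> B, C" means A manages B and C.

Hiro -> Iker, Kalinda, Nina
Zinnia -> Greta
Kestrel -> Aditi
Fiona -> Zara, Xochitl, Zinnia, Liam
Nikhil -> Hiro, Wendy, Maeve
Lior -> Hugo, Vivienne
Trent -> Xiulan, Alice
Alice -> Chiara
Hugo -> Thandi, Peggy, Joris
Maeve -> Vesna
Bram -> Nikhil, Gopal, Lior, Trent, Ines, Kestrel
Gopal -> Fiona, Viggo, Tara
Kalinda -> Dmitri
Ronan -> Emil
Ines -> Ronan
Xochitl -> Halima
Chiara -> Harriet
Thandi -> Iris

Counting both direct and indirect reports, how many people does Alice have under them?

Alice directly manages Chiara. Under Chiara: Harriet (1). That's 2 in total.

2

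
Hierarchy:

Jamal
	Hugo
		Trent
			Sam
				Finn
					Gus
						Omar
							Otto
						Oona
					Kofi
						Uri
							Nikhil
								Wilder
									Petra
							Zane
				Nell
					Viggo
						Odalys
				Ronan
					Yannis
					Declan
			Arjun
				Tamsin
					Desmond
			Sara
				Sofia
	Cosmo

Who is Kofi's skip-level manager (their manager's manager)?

Sam

Kofi reports to Finn, and Finn reports to Sam. So Kofi's skip-level manager is Sam.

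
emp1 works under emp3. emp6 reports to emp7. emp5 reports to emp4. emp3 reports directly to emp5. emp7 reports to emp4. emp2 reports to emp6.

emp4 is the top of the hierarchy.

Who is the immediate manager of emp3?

emp5

emp3 reports directly to emp5.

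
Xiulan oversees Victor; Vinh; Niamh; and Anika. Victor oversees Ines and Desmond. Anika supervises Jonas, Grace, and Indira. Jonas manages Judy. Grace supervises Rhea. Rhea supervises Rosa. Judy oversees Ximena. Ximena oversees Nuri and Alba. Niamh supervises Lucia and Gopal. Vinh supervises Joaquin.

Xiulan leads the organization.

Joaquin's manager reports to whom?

Joaquin reports to Vinh, and Vinh reports to Xiulan. So Joaquin's skip-level manager is Xiulan.

Xiulan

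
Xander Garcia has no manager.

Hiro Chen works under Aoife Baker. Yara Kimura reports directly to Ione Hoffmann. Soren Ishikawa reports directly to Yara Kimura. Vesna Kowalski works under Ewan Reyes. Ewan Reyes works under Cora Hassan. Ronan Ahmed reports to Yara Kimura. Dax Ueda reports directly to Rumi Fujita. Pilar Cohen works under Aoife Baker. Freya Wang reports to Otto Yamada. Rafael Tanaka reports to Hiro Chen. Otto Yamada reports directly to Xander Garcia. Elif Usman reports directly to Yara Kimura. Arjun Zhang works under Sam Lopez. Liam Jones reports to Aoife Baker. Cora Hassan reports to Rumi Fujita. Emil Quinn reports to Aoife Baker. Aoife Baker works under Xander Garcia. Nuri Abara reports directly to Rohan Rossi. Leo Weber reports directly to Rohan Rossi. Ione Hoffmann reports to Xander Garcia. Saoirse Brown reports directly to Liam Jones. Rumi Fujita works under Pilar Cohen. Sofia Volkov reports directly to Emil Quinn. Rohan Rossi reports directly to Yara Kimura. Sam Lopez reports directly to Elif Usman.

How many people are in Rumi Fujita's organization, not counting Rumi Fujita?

4

Rumi Fujita directly manages Cora Hassan, Dax Ueda. Under Cora Hassan: Ewan Reyes, Vesna Kowalski (2). Dax Ueda has no reports. So Rumi Fujita's organization is 2 direct reports plus everyone under them: 3 + 1 = 4.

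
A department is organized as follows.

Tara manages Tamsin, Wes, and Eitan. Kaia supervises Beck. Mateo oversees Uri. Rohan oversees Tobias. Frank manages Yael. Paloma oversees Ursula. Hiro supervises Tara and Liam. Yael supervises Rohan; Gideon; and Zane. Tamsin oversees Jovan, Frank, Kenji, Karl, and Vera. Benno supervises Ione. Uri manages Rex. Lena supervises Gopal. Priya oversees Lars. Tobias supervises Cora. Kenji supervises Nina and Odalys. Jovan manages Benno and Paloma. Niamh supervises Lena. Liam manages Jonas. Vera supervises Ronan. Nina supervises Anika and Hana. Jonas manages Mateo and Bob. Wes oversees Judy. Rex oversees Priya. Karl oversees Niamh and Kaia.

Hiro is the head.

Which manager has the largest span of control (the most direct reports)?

Tamsin

Direct-report counts: Hiro has 2; Liam has 1; Jonas has 2; Mateo has 1; Uri has 1; Rex has 1; Priya has 1; Tara has 3; Wes has 1; Tamsin has 5; Vera has 1; Karl has 2; Kaia has 1; Niamh has 1; Lena has 1; Jovan has 2; Paloma has 1; Benno has 1; Frank has 1; Yael has 3; Rohan has 1; Tobias has 1; Kenji has 2; Nina has 2. The largest is 5, held by Tamsin.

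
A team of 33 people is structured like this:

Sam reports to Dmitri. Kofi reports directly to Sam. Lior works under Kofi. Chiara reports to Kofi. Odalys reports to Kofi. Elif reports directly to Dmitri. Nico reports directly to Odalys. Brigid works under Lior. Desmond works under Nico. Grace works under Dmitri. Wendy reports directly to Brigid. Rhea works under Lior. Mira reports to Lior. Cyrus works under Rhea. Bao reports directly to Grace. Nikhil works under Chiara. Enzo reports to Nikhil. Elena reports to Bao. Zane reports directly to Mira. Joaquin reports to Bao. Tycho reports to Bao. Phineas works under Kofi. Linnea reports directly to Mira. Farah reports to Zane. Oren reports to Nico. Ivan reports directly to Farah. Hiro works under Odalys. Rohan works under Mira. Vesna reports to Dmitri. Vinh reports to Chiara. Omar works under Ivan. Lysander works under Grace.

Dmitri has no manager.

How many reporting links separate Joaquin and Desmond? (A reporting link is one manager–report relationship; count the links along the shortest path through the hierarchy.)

Joaquin is 3 levels below Dmitri, and Desmond is 5 levels below Dmitri (their lowest common manager). The shortest path runs up from Joaquin to Dmitri and back down to Desmond: 3 + 5 = 8 links.

8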